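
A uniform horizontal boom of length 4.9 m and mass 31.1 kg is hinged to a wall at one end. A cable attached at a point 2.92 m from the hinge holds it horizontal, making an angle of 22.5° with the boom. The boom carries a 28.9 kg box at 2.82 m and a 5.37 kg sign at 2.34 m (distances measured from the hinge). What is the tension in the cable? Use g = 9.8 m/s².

Choose the hinge as the axis so the unknown hinge reaction has zero arm there.
Beam weight: 31.1 × 9.8 = 304.8 N down at 2.45 m → arm 2.45 m, τ = 304.8 × 2.45 = 746.8 N·m clockwise.
Box: 28.9 × 9.8 = 283.2 N down at 2.82 m → arm 2.82 m, τ = 283.2 × 2.82 = 798.6 N·m clockwise.
Sign: 5.37 × 9.8 = 52.63 N down at 2.34 m → arm 2.34 m, τ = 52.63 × 2.34 = 123.2 N·m clockwise.
Total clockwise load moment = 1669 N·m.
The cable tension T acts at 2.92 m; only its component perpendicular to the boom, T sinθ, produces torque. sin 22.5° = 0.3827.
Balancing moments: T × 2.92 × 0.3827 = 1669, giving T = 1669 / 1.117 = 1490 N.

T ≈ 1490 N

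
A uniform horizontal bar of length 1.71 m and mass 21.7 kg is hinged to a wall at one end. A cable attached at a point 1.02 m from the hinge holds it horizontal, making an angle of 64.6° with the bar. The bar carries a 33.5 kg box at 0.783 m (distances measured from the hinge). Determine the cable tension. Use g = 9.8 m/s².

About the hinge:
Beam weight: 21.7 × 9.8 = 212.7 N down at 0.855 m → arm 0.855 m, τ = 212.7 × 0.855 = 181.9 N·m clockwise.
Box: 33.5 × 9.8 = 328.3 N down at 0.783 m → arm 0.783 m, τ = 328.3 × 0.783 = 257.1 N·m clockwise.
Total clockwise load moment = 439 N·m.
The cable tension T acts at 1.02 m; only its component perpendicular to the bar, T sinθ, produces torque. sin 64.6° = 0.9033.
Balancing moments: T × 1.02 × 0.9033 = 439, giving T = 439 / 0.9214 = 476 N.

T ≈ 476 N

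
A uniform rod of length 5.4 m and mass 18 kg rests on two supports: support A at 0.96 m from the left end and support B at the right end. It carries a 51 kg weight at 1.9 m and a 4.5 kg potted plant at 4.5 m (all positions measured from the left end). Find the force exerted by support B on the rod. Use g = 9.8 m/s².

R_B ≈ 210 N

Sum moments about support A (its reaction then has zero moment arm).
Beam weight: 18 × 9.8 = 176.4 N down at 2.7 m → arm 1.74 m, τ = 176.4 × 1.74 = 306.9 N·m clockwise.
Weight: 51 × 9.8 = 499.8 N down at 1.9 m → arm 0.94 m, τ = 499.8 × 0.94 = 469.8 N·m clockwise.
Potted plant: 4.5 × 9.8 = 44.1 N down at 4.5 m → arm 3.54 m, τ = 44.1 × 3.54 = 156.1 N·m clockwise.
Net load moment about support A = 932.8 N·m clockwise.
Reaction R at support B is upward at 5.4 m, arm 4.44 m → moment R × 4.44 counterclockwise.
For rotational equilibrium, R × 4.44 = 932.8, so R = 210 N.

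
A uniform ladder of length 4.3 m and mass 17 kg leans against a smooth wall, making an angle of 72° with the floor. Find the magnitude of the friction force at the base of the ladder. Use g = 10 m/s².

f ≈ 27.6 N

Taking torques about the foot of the ladder:
Ladder weight 17×10 = 170 N acts at 2.15 m along the ladder; its horizontal arm is 2.15·cos72° = 0.6644 m → τ = 112.9 N·m clockwise.
Wall normal N acts horizontally at the top; its moment arm is the height L sinθ = 4.3·sin72° = 4.09 m, counterclockwise.
For rotational equilibrium, N × 4.09 = 112.9, so N = 27.6 N.
ΣFx = 0: friction at the foot balances the wall's push, so f = N_wall = 27.6 N.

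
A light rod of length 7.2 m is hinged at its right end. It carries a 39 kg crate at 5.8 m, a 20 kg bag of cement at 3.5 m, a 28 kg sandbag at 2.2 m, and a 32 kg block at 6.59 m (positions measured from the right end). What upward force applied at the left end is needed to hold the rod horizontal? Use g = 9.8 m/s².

Taking torques about the right end:
Crate: 39 × 9.8 = 382.2 N down at 5.8 m → arm 5.8 m, τ = 382.2 × 5.8 = 2217 N·m counterclockwise.
Bag of cement: 20 × 9.8 = 196 N down at 3.5 m → arm 3.5 m, τ = 196 × 3.5 = 686 N·m counterclockwise.
Sandbag: 28 × 9.8 = 274.4 N down at 2.2 m → arm 2.2 m, τ = 274.4 × 2.2 = 603.7 N·m counterclockwise.
Block: 32 × 9.8 = 313.6 N down at 6.59 m → arm 6.59 m, τ = 313.6 × 6.59 = 2067 N·m counterclockwise.
Net moment of the loads = 5574 N·m counterclockwise.
The upward force F acts at the left end, arm 7.2 m, giving F × 7.2 clockwise.
Στ = 0 ⇒ F × 7.2 = 5574 ⇒ F = 5574 / 7.2 = 774 N.

F ≈ 774 N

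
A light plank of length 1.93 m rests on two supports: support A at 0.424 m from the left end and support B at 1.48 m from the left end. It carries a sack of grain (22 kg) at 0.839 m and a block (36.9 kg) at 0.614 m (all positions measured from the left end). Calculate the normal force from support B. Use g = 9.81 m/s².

Sum moments about support A (its reaction then has zero moment arm).
Sack of grain: 22 × 9.81 = 215.8 N down at 0.839 m → arm 0.415 m, τ = 215.8 × 0.415 = 89.56 N·m clockwise.
Block: 36.9 × 9.81 = 362 N down at 0.614 m → arm 0.19 m, τ = 362 × 0.19 = 68.78 N·m clockwise.
Net load moment about support A = 158.3 N·m clockwise.
Reaction R at support B is upward at 1.48 m, arm 1.056 m → moment R × 1.056 counterclockwise.
Balancing moments: R × 1.056 = 158.3, giving R = 150 N.

R_B ≈ 150 N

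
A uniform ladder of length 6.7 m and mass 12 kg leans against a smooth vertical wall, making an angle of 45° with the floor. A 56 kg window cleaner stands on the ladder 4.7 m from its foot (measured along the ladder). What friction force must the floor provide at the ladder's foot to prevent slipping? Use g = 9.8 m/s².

f ≈ 444 N

Choose the foot of the ladder as the axis so the floor normal and friction both act there and drop out.
Ladder weight 12×9.8 = 117.6 N acts at 3.35 m along the ladder; its horizontal arm is 3.35·cos45° = 2.369 m → τ = 278.6 N·m clockwise.
Window cleaner: 56×9.8 = 548.8 N at 4.7 m → arm 3.323 m → τ = 1824 N·m clockwise.
Wall normal N acts horizontally at the top; its moment arm is the height L sinθ = 6.7·sin45° = 4.738 m, counterclockwise.
Setting net torque to zero: N × 4.738 = 2103 → N = 444 N.
ΣFx = 0: friction at the foot balances the wall's push, so f = N_wall = 444 N.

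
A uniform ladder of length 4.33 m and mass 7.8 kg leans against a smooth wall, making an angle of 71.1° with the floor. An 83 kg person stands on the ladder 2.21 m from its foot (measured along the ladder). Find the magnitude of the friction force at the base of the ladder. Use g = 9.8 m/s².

f ≈ 155 N

Choose the foot of the ladder as the axis so the floor normal and friction both act there and drop out.
Ladder weight 7.8×9.8 = 76.44 N acts at 2.165 m along the ladder; its horizontal arm is 2.165·cos71.1° = 0.7013 m → τ = 53.61 N·m clockwise.
Person: 83×9.8 = 813.4 N at 2.21 m → arm 0.7159 m → τ = 582.3 N·m clockwise.
Wall normal N acts horizontally at the top; its moment arm is the height L sinθ = 4.33·sin71.1° = 4.097 m, counterclockwise.
Setting net torque to zero: N × 4.097 = 635.9 → N = 155 N.
ΣFx = 0: friction at the foot balances the wall's push, so f = N_wall = 155 N.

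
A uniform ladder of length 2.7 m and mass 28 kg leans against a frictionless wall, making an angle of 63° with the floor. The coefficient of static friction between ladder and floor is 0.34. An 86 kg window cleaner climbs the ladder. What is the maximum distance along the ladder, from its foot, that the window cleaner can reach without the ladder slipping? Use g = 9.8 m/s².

Choose the foot of the ladder as the axis so the floor normal and friction both act there and drop out.
Ladder weight 28×9.8 = 274.4 N acts at 1.35 m along the ladder; its horizontal arm is 1.35·cos63° = 0.6129 m → τ = 168.2 N·m clockwise.
Window cleaner weight 86×9.8 = 842.8 N at distance d → arm d·cos63° → τ = 842.8·d·0.454 clockwise.
Wall normal N at the top has arm L sinθ = 2.406 m counterclockwise, so Στ = 0 gives N·2.406 = 168.2 + 382.6·d.
ΣFy = 0 ⇒ N_floor = 1117 N, so the maximum friction is μ_s·N_floor = 0.34×1117 = 379.8 N. ΣFx = 0 ⇒ N_wall = f, so at the slipping point N = 379.8 N.
Substituting: 379.8×2.406 = 168.2 + 382.6·d ⇒ d = (913.8 − 168.2) / 382.6 = 1.95 m.

d ≈ 1.95 m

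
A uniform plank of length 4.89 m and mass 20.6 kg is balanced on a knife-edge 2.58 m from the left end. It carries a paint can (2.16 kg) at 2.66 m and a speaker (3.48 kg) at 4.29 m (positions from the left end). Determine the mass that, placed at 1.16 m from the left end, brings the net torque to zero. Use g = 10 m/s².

m ≈ 2.35 kg

Taking torques about the knife-edge (at 2.58 m from the left end):
Beam weight: 20.6 × 10 = 206 N down at 2.445 m → arm 0.135 m, τ = 206 × 0.135 = 27.81 N·m counterclockwise.
Paint can: 2.16 × 10 = 21.6 N down at 2.66 m → arm 0.08 m, τ = 21.6 × 0.08 = 1.728 N·m clockwise.
Speaker: 3.48 × 10 = 34.8 N down at 4.29 m → arm 1.71 m, τ = 34.8 × 1.71 = 59.51 N·m clockwise.
Net moment of known loads = 33.43 N·m clockwise.
An unknown mass m at 1.16 m has arm 1.42 m; its moment is m·g·1.42 counterclockwise.
For rotational equilibrium, m × 10 × 1.42 = 33.43, so m = 33.43 / (10 × 1.42) = 2.35 kg.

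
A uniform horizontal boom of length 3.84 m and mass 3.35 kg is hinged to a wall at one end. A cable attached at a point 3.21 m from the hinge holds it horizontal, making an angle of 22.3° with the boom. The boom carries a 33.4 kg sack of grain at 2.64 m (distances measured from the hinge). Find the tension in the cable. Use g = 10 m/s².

T ≈ 777 N

Sum moments about the hinge (the unknown hinge reaction has zero arm there).
Beam weight: 3.35 × 10 = 33.5 N down at 1.92 m → arm 1.92 m, τ = 33.5 × 1.92 = 64.32 N·m clockwise.
Sack of grain: 33.4 × 10 = 334 N down at 2.64 m → arm 2.64 m, τ = 334 × 2.64 = 881.8 N·m clockwise.
Total clockwise load moment = 946.1 N·m.
The cable tension T acts at 3.21 m; only its component perpendicular to the boom, T sinθ, produces torque. sin 22.3° = 0.3795.
Setting net torque to zero: T × 3.21 × 0.3795 = 946.1 → T = 946.1 / 1.218 = 777 N.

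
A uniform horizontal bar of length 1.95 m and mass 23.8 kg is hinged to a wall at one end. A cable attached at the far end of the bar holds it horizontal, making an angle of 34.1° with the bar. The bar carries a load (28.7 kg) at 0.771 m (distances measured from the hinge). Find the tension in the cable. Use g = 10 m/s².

T ≈ 415 N

Choose the hinge as the axis so the unknown hinge reaction has zero arm there.
Beam weight: 23.8 × 10 = 238 N down at 0.975 m → arm 0.975 m, τ = 238 × 0.975 = 232 N·m clockwise.
Load: 28.7 × 10 = 287 N down at 0.771 m → arm 0.771 m, τ = 287 × 0.771 = 221.3 N·m clockwise.
Total clockwise load moment = 453.3 N·m.
The cable tension T acts at 1.95 m; only its component perpendicular to the bar, T sinθ, produces torque. sin 34.1° = 0.5606.
For rotational equilibrium, T × 1.95 × 0.5606 = 453.3, so T = 453.3 / 1.093 = 415 N.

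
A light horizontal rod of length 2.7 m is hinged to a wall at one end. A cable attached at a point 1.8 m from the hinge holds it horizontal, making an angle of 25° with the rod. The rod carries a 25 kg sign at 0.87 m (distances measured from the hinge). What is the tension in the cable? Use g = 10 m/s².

Taking torques about the hinge:
Sign: 25 × 10 = 250 N down at 0.87 m → arm 0.87 m, τ = 250 × 0.87 = 217.5 N·m clockwise.
Total clockwise load moment = 217.5 N·m.
The cable tension T acts at 1.8 m; only its component perpendicular to the rod, T sinθ, produces torque. sin 25° = 0.4226.
Setting net torque to zero: T × 1.8 × 0.4226 = 217.5 → T = 217.5 / 0.7607 = 286 N.

T ≈ 286 N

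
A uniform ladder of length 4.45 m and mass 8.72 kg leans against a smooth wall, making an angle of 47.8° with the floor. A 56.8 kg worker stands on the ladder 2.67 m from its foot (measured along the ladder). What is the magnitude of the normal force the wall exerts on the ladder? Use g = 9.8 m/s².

Sum moments about the foot of the ladder (the floor normal and friction both act there and drop out).
Ladder weight 8.72×9.8 = 85.46 N acts at 2.225 m along the ladder; its horizontal arm is 2.225·cos47.8° = 1.495 m → τ = 127.8 N·m clockwise.
Worker: 56.8×9.8 = 556.6 N at 2.67 m → arm 1.793 m → τ = 998 N·m clockwise.
Wall normal N acts horizontally at the top; its moment arm is the height L sinθ = 4.45·sin47.8° = 3.297 m, counterclockwise.
Balancing moments: N × 3.297 = 1126, giving N = 342 N.

N_wall ≈ 342 N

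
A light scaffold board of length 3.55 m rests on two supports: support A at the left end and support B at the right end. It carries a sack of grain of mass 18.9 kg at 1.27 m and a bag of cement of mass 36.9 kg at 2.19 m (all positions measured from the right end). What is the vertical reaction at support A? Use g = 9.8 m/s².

R_A ≈ 289 N

About support B:
Sack of grain: 18.9 × 9.8 = 185.2 N down at 1.27 m → arm 1.27 m, τ = 185.2 × 1.27 = 235.2 N·m counterclockwise.
Bag of cement: 36.9 × 9.8 = 361.6 N down at 2.19 m → arm 2.19 m, τ = 361.6 × 2.19 = 791.9 N·m counterclockwise.
Net load moment about support B = 1027 N·m counterclockwise.
Reaction R at support A is upward at 3.55 m, arm 3.55 m → moment R × 3.55 clockwise.
Setting net torque to zero: R × 3.55 = 1027 → R = 289 N.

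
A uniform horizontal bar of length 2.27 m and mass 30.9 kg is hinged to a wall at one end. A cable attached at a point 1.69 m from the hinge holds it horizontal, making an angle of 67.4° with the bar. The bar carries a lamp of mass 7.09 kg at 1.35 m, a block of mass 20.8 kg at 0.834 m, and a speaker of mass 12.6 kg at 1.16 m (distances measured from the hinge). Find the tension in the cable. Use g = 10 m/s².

Take moments about the hinge.
Beam weight: 30.9 × 10 = 309 N down at 1.135 m → arm 1.135 m, τ = 309 × 1.135 = 350.7 N·m clockwise.
Lamp: 7.09 × 10 = 70.9 N down at 1.35 m → arm 1.35 m, τ = 70.9 × 1.35 = 95.72 N·m clockwise.
Block: 20.8 × 10 = 208 N down at 0.834 m → arm 0.834 m, τ = 208 × 0.834 = 173.5 N·m clockwise.
Speaker: 12.6 × 10 = 126 N down at 1.16 m → arm 1.16 m, τ = 126 × 1.16 = 146.2 N·m clockwise.
Total clockwise load moment = 766.1 N·m.
The cable tension T acts at 1.69 m; only its component perpendicular to the bar, T sinθ, produces torque. sin 67.4° = 0.9232.
Balancing moments: T × 1.69 × 0.9232 = 766.1, giving T = 766.1 / 1.56 = 491 N.

T ≈ 491 N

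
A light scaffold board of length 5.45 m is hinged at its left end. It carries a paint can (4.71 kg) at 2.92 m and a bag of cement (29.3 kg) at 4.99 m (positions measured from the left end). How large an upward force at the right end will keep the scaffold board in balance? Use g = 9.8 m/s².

Choose the left end as the axis so the unknown pivot reaction has zero arm there.
Paint can: 4.71 × 9.8 = 46.16 N down at 2.92 m → arm 2.92 m, τ = 46.16 × 2.92 = 134.8 N·m clockwise.
Bag of cement: 29.3 × 9.8 = 287.1 N down at 4.99 m → arm 4.99 m, τ = 287.1 × 4.99 = 1433 N·m clockwise.
Net moment of the loads = 1568 N·m clockwise.
The upward force F acts at the right end, arm 5.45 m, giving F × 5.45 counterclockwise.
Στ = 0 ⇒ F × 5.45 = 1568 ⇒ F = 1568 / 5.45 = 288 N.

F ≈ 288 N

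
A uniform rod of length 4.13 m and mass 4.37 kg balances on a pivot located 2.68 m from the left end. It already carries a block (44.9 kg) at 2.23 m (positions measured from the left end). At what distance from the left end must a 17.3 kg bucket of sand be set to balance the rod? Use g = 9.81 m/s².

x ≈ 4 m from the left end

Choose the pivot (at 2.68 m from the left end) as the axis so the support reaction has zero arm there.
Beam weight: 4.37 × 9.81 = 42.87 N down at 2.065 m → arm 0.615 m, τ = 42.87 × 0.615 = 26.37 N·m counterclockwise.
Block: 44.9 × 9.81 = 440.5 N down at 2.23 m → arm 0.45 m, τ = 440.5 × 0.45 = 198.2 N·m counterclockwise.
Net moment of existing loads = 224.6 N·m counterclockwise.
The bucket of sand weighs 17.3 × 9.81 = 169.7 N and must supply an equal clockwise moment, so its lever arm about the pivot is 224.6 / 169.7 = 1.32 m.
That puts it at 2.68 + 1.32 = 4 m from the left end.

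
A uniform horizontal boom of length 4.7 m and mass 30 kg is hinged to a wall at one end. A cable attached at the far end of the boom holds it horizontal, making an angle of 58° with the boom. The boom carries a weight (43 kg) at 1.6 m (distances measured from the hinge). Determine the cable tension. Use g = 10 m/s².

T ≈ 349 N

Taking torques about the hinge:
Beam weight: 30 × 10 = 300 N down at 2.35 m → arm 2.35 m, τ = 300 × 2.35 = 705 N·m clockwise.
Weight: 43 × 10 = 430 N down at 1.6 m → arm 1.6 m, τ = 430 × 1.6 = 688 N·m clockwise.
Total clockwise load moment = 1393 N·m.
The cable tension T acts at 4.7 m; only its component perpendicular to the boom, T sinθ, produces torque. sin 58° = 0.848.
Στ = 0 ⇒ T × 4.7 × 0.848 = 1393 ⇒ T = 1393 / 3.986 = 349 N.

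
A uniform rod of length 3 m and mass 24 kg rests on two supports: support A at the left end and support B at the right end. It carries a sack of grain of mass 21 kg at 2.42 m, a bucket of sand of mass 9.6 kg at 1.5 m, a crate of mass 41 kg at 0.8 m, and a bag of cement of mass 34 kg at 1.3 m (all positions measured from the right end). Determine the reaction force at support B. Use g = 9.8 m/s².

Choose support A as the axis so its reaction then has zero moment arm.
Beam weight: 24 × 9.8 = 235.2 N down at 1.5 m → arm 1.5 m, τ = 235.2 × 1.5 = 352.8 N·m clockwise.
Sack of grain: 21 × 9.8 = 205.8 N down at 2.42 m → arm 0.58 m, τ = 205.8 × 0.58 = 119.4 N·m clockwise.
Bucket of sand: 9.6 × 9.8 = 94.08 N down at 1.5 m → arm 1.5 m, τ = 94.08 × 1.5 = 141.1 N·m clockwise.
Crate: 41 × 9.8 = 401.8 N down at 0.8 m → arm 2.2 m, τ = 401.8 × 2.2 = 884 N·m clockwise.
Bag of cement: 34 × 9.8 = 333.2 N down at 1.3 m → arm 1.7 m, τ = 333.2 × 1.7 = 566.4 N·m clockwise.
Net load moment about support A = 2064 N·m clockwise.
Reaction R at support B is upward at 0 m, arm 3 m → moment R × 3 counterclockwise.
Balancing moments: R × 3 = 2064, giving R = 688 N.

R_B ≈ 688 N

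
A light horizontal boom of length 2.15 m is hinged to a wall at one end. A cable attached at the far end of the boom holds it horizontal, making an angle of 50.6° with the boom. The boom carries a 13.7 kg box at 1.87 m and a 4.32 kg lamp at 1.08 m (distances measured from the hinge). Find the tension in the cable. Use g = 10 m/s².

About the hinge:
Box: 13.7 × 10 = 137 N down at 1.87 m → arm 1.87 m, τ = 137 × 1.87 = 256.2 N·m clockwise.
Lamp: 4.32 × 10 = 43.2 N down at 1.08 m → arm 1.08 m, τ = 43.2 × 1.08 = 46.66 N·m clockwise.
Total clockwise load moment = 302.9 N·m.
The cable tension T acts at 2.15 m; only its component perpendicular to the boom, T sinθ, produces torque. sin 50.6° = 0.7727.
Στ = 0 ⇒ T × 2.15 × 0.7727 = 302.9 ⇒ T = 302.9 / 1.661 = 182 N.

T ≈ 182 N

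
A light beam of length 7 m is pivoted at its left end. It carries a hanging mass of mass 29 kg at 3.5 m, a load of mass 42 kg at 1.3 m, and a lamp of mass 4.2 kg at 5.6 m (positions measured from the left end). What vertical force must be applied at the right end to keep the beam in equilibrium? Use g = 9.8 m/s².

F ≈ 251 N

Taking torques about the left end:
Hanging mass: 29 × 9.8 = 284.2 N down at 3.5 m → arm 3.5 m, τ = 284.2 × 3.5 = 994.7 N·m clockwise.
Load: 42 × 9.8 = 411.6 N down at 1.3 m → arm 1.3 m, τ = 411.6 × 1.3 = 535.1 N·m clockwise.
Lamp: 4.2 × 9.8 = 41.16 N down at 5.6 m → arm 5.6 m, τ = 41.16 × 5.6 = 230.5 N·m clockwise.
Net moment of the loads = 1760 N·m clockwise.
The upward force F acts at the right end, arm 7 m, giving F × 7 counterclockwise.
Balancing moments: F × 7 = 1760, giving F = 1760 / 7 = 251 N.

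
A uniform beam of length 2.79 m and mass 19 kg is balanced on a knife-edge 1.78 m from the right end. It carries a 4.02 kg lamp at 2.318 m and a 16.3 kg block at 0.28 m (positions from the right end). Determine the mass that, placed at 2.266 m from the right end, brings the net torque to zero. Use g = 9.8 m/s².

m ≈ 60.9 kg

About the knife-edge (at 1.78 m from the right end):
Beam weight: 19 × 9.8 = 186.2 N down at 1.395 m → arm 0.385 m, τ = 186.2 × 0.385 = 71.69 N·m clockwise.
Lamp: 4.02 × 9.8 = 39.4 N down at 2.318 m → arm 0.538 m, τ = 39.4 × 0.538 = 21.2 N·m counterclockwise.
Block: 16.3 × 9.8 = 159.7 N down at 0.28 m → arm 1.5 m, τ = 159.7 × 1.5 = 239.5 N·m clockwise.
Net moment of known loads = 290 N·m clockwise.
An unknown mass m at 2.266 m has arm 0.486 m; its moment is m·g·0.486 counterclockwise.
Balancing moments: m × 9.8 × 0.486 = 290, giving m = 290 / (9.8 × 0.486) = 60.9 kg.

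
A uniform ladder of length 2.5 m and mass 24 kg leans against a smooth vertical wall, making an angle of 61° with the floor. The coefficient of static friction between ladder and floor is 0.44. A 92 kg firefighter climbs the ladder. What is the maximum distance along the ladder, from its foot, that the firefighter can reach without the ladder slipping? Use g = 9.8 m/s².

d ≈ 2.18 m

Taking torques about the foot of the ladder:
Ladder weight 24×9.8 = 235.2 N acts at 1.25 m along the ladder; its horizontal arm is 1.25·cos61° = 0.606 m → τ = 142.5 N·m clockwise.
Firefighter weight 92×9.8 = 901.6 N at distance d → arm d·cos61° → τ = 901.6·d·0.4848 clockwise.
Wall normal N at the top has arm L sinθ = 2.187 m counterclockwise, so Στ = 0 gives N·2.187 = 142.5 + 437.1·d.
ΣFy = 0 ⇒ N_floor = 1137 N, so the maximum friction is μ_s·N_floor = 0.44×1137 = 500.3 N. ΣFx = 0 ⇒ N_wall = f, so at the slipping point N = 500.3 N.
Substituting: 500.3×2.187 = 142.5 + 437.1·d ⇒ d = (1094 − 142.5) / 437.1 = 2.18 m.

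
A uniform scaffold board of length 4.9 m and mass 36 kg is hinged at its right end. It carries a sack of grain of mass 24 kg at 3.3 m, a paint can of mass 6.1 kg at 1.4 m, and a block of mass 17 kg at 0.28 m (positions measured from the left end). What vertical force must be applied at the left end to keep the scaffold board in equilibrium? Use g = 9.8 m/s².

About the right end:
Beam weight: 36 × 9.8 = 352.8 N down at 2.45 m → arm 2.45 m, τ = 352.8 × 2.45 = 864.4 N·m counterclockwise.
Sack of grain: 24 × 9.8 = 235.2 N down at 3.3 m → arm 1.6 m, τ = 235.2 × 1.6 = 376.3 N·m counterclockwise.
Paint can: 6.1 × 9.8 = 59.78 N down at 1.4 m → arm 3.5 m, τ = 59.78 × 3.5 = 209.2 N·m counterclockwise.
Block: 17 × 9.8 = 166.6 N down at 0.28 m → arm 4.62 m, τ = 166.6 × 4.62 = 769.7 N·m counterclockwise.
Net moment of the loads = 2220 N·m counterclockwise.
The upward force F acts at the left end, arm 4.9 m, giving F × 4.9 clockwise.
For rotational equilibrium, F × 4.9 = 2220, so F = 2220 / 4.9 = 453 N.

F ≈ 453 N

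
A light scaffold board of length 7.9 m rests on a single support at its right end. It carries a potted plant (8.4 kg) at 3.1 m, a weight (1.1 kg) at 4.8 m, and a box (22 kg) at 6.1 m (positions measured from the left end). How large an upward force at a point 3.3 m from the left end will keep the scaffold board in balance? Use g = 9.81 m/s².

F ≈ 178 N

Take moments about the right end.
Potted plant: 8.4 × 9.81 = 82.4 N down at 3.1 m → arm 4.8 m, τ = 82.4 × 4.8 = 395.5 N·m counterclockwise.
Weight: 1.1 × 9.81 = 10.79 N down at 4.8 m → arm 3.1 m, τ = 10.79 × 3.1 = 33.45 N·m counterclockwise.
Box: 22 × 9.81 = 215.8 N down at 6.1 m → arm 1.8 m, τ = 215.8 × 1.8 = 388.4 N·m counterclockwise.
Net moment of the loads = 817.3 N·m counterclockwise.
The upward force F acts at a point 3.3 m from the left end, arm 4.6 m, giving F × 4.6 clockwise.
Setting net torque to zero: F × 4.6 = 817.3 → F = 817.3 / 4.6 = 178 N.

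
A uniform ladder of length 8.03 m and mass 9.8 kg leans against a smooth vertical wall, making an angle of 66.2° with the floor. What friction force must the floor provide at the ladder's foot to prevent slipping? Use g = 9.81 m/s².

Taking torques about the foot of the ladder:
Ladder weight 9.8×9.81 = 96.14 N acts at 4.015 m along the ladder; its horizontal arm is 4.015·cos66.2° = 1.62 m → τ = 155.7 N·m clockwise.
Wall normal N acts horizontally at the top; its moment arm is the height L sinθ = 8.03·sin66.2° = 7.347 m, counterclockwise.
Στ = 0 ⇒ N × 7.347 = 155.7 ⇒ N = 21.2 N.
ΣFx = 0: friction at the foot balances the wall's push, so f = N_wall = 21.2 N.

f ≈ 21.2 N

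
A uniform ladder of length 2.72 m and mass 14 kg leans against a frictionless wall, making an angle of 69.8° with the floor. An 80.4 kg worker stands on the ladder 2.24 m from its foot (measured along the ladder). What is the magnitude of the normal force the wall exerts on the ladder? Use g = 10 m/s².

Taking torques about the foot of the ladder:
Ladder weight 14×10 = 140 N acts at 1.36 m along the ladder; its horizontal arm is 1.36·cos69.8° = 0.4696 m → τ = 65.74 N·m clockwise.
Worker: 80.4×10 = 804 N at 2.24 m → arm 0.7735 m → τ = 621.9 N·m clockwise.
Wall normal N acts horizontally at the top; its moment arm is the height L sinθ = 2.72·sin69.8° = 2.553 m, counterclockwise.
Στ = 0 ⇒ N × 2.553 = 687.6 ⇒ N = 269 N.

N_wall ≈ 269 N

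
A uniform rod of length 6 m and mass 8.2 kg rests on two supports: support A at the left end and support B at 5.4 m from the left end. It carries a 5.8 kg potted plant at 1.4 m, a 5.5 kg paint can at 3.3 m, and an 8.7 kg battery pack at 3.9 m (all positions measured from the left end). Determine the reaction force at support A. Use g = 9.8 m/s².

R_A ≈ 122 N

Taking torques about support B:
Beam weight: 8.2 × 9.8 = 80.36 N down at 3 m → arm 2.4 m, τ = 80.36 × 2.4 = 192.9 N·m counterclockwise.
Potted plant: 5.8 × 9.8 = 56.84 N down at 1.4 m → arm 4 m, τ = 56.84 × 4 = 227.4 N·m counterclockwise.
Paint can: 5.5 × 9.8 = 53.9 N down at 3.3 m → arm 2.1 m, τ = 53.9 × 2.1 = 113.2 N·m counterclockwise.
Battery pack: 8.7 × 9.8 = 85.26 N down at 3.9 m → arm 1.5 m, τ = 85.26 × 1.5 = 127.9 N·m counterclockwise.
Net load moment about support B = 661.4 N·m counterclockwise.
Reaction R at support A is upward at 0 m, arm 5.4 m → moment R × 5.4 clockwise.
For rotational equilibrium, R × 5.4 = 661.4, so R = 122 N.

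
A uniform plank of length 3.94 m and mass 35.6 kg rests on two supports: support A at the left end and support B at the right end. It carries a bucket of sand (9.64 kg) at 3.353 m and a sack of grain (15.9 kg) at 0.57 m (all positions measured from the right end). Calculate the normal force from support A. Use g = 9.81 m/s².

R_A ≈ 278 N

Taking torques about support B:
Beam weight: 35.6 × 9.81 = 349.2 N down at 1.97 m → arm 1.97 m, τ = 349.2 × 1.97 = 687.9 N·m counterclockwise.
Bucket of sand: 9.64 × 9.81 = 94.57 N down at 3.353 m → arm 3.353 m, τ = 94.57 × 3.353 = 317.1 N·m counterclockwise.
Sack of grain: 15.9 × 9.81 = 156 N down at 0.57 m → arm 0.57 m, τ = 156 × 0.57 = 88.92 N·m counterclockwise.
Net load moment about support B = 1094 N·m counterclockwise.
Reaction R at support A is upward at 3.94 m, arm 3.94 m → moment R × 3.94 clockwise.
Setting net torque to zero: R × 3.94 = 1094 → R = 278 N.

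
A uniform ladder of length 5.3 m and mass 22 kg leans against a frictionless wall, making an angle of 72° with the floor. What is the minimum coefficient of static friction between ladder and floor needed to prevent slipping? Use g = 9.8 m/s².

μ_min ≈ 0.162

Sum moments about the foot of the ladder (the floor normal and friction both act there and drop out).
Ladder weight 22×9.8 = 215.6 N acts at 2.65 m along the ladder; its horizontal arm is 2.65·cos72° = 0.8189 m → τ = 176.6 N·m clockwise.
Wall normal N acts horizontally at the top; its moment arm is the height L sinθ = 5.3·sin72° = 5.041 m, counterclockwise.
For rotational equilibrium, N × 5.041 = 176.6, so N = 35.03 N.
ΣFx = 0 ⇒ f = N_wall = 35.03 N. ΣFy = 0 ⇒ N_floor = 215.6 N.
μ_min = f / N_floor = 35.03 / 215.6 = 0.162.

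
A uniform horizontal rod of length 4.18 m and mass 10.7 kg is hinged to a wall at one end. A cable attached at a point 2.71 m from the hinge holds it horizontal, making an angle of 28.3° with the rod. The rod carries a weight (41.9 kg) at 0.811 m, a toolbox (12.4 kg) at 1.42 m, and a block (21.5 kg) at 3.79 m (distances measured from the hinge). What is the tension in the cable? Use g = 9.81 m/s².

Choose the hinge as the axis so the unknown hinge reaction has zero arm there.
Beam weight: 10.7 × 9.81 = 105 N down at 2.09 m → arm 2.09 m, τ = 105 × 2.09 = 219.4 N·m clockwise.
Weight: 41.9 × 9.81 = 411 N down at 0.811 m → arm 0.811 m, τ = 411 × 0.811 = 333.3 N·m clockwise.
Toolbox: 12.4 × 9.81 = 121.6 N down at 1.42 m → arm 1.42 m, τ = 121.6 × 1.42 = 172.7 N·m clockwise.
Block: 21.5 × 9.81 = 210.9 N down at 3.79 m → arm 3.79 m, τ = 210.9 × 3.79 = 799.3 N·m clockwise.
Total clockwise load moment = 1525 N·m.
The cable tension T acts at 2.71 m; only its component perpendicular to the rod, T sinθ, produces torque. sin 28.3° = 0.4741.
Setting net torque to zero: T × 2.71 × 0.4741 = 1525 → T = 1525 / 1.285 = 1190 N.

T ≈ 1190 N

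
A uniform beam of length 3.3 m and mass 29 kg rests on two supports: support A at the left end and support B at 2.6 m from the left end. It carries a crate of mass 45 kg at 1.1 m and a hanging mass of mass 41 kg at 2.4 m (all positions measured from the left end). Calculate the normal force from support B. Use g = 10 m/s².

Choose support A as the axis so its reaction then has zero moment arm.
Beam weight: 29 × 10 = 290 N down at 1.65 m → arm 1.65 m, τ = 290 × 1.65 = 478.5 N·m clockwise.
Crate: 45 × 10 = 450 N down at 1.1 m → arm 1.1 m, τ = 450 × 1.1 = 495 N·m clockwise.
Hanging mass: 41 × 10 = 410 N down at 2.4 m → arm 2.4 m, τ = 410 × 2.4 = 984 N·m clockwise.
Net load moment about support A = 1958 N·m clockwise.
Reaction R at support B is upward at 2.6 m, arm 2.6 m → moment R × 2.6 counterclockwise.
Setting net torque to zero: R × 2.6 = 1958 → R = 753 N.

R_B ≈ 753 N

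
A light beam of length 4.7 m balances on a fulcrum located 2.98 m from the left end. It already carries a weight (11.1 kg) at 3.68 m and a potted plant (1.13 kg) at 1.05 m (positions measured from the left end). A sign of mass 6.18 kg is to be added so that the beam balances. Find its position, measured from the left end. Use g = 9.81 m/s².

x ≈ 2.08 m from the left end

Sum moments about the fulcrum (at 2.98 m from the left end) (the support reaction has zero arm there).
Weight: 11.1 × 9.81 = 108.9 N down at 3.68 m → arm 0.7 m, τ = 108.9 × 0.7 = 76.23 N·m clockwise.
Potted plant: 1.13 × 9.81 = 11.09 N down at 1.05 m → arm 1.93 m, τ = 11.09 × 1.93 = 21.4 N·m counterclockwise.
Net moment of existing loads = 54.83 N·m clockwise.
The sign weighs 6.18 × 9.81 = 60.63 N and must supply an equal counterclockwise moment, so its lever arm about the fulcrum is 54.83 / 60.63 = 0.904 m.
That puts it at 2.98 − 0.904 = 2.08 m from the left end.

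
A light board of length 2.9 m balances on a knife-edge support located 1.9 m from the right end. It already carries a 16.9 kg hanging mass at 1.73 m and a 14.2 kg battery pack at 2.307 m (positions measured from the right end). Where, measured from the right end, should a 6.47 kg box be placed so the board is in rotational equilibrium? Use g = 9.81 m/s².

About the knife-edge support (at 1.9 m from the right end):
Hanging mass: 16.9 × 9.81 = 165.8 N down at 1.73 m → arm 0.17 m, τ = 165.8 × 0.17 = 28.19 N·m clockwise.
Battery pack: 14.2 × 9.81 = 139.3 N down at 2.307 m → arm 0.407 m, τ = 139.3 × 0.407 = 56.7 N·m counterclockwise.
Net moment of existing loads = 28.51 N·m counterclockwise.
The box weighs 6.47 × 9.81 = 63.47 N and must supply an equal clockwise moment, so its lever arm about the knife-edge support is 28.51 / 63.47 = 0.449 m.
That puts it at 1.9 − 0.449 = 1.45 m from the right end.

x ≈ 1.45 m from the right end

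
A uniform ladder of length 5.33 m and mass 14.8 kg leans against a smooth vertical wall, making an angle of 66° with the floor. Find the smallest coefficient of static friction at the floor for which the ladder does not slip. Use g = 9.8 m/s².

μ_min ≈ 0.223

About the foot of the ladder:
Ladder weight 14.8×9.8 = 145 N acts at 2.665 m along the ladder; its horizontal arm is 2.665·cos66° = 1.084 m → τ = 157.2 N·m clockwise.
Wall normal N acts horizontally at the top; its moment arm is the height L sinθ = 5.33·sin66° = 4.869 m, counterclockwise.
Στ = 0 ⇒ N × 4.869 = 157.2 ⇒ N = 32.29 N.
ΣFx = 0 ⇒ f = N_wall = 32.29 N. ΣFy = 0 ⇒ N_floor = 145 N.
μ_min = f / N_floor = 32.29 / 145 = 0.223.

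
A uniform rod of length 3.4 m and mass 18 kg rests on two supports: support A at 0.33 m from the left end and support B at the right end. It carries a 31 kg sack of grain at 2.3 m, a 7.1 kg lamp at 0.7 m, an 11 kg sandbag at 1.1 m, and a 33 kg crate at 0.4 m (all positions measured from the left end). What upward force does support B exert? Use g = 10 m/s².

R_B ≈ 323 N

Take moments about support A.
Beam weight: 18 × 10 = 180 N down at 1.7 m → arm 1.37 m, τ = 180 × 1.37 = 246.6 N·m clockwise.
Sack of grain: 31 × 10 = 310 N down at 2.3 m → arm 1.97 m, τ = 310 × 1.97 = 610.7 N·m clockwise.
Lamp: 7.1 × 10 = 71 N down at 0.7 m → arm 0.37 m, τ = 71 × 0.37 = 26.27 N·m clockwise.
Sandbag: 11 × 10 = 110 N down at 1.1 m → arm 0.77 m, τ = 110 × 0.77 = 84.7 N·m clockwise.
Crate: 33 × 10 = 330 N down at 0.4 m → arm 0.07 m, τ = 330 × 0.07 = 23.1 N·m clockwise.
Net load moment about support A = 991.4 N·m clockwise.
Reaction R at support B is upward at 3.4 m, arm 3.07 m → moment R × 3.07 counterclockwise.
Balancing moments: R × 3.07 = 991.4, giving R = 323 N.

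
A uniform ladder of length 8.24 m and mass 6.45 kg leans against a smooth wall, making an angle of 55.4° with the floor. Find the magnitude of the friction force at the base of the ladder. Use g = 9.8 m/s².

About the foot of the ladder:
Ladder weight 6.45×9.8 = 63.21 N acts at 4.12 m along the ladder; its horizontal arm is 4.12·cos55.4° = 2.34 m → τ = 147.9 N·m clockwise.
Wall normal N acts horizontally at the top; its moment arm is the height L sinθ = 8.24·sin55.4° = 6.783 m, counterclockwise.
Balancing moments: N × 6.783 = 147.9, giving N = 21.8 N.
ΣFx = 0: friction at the foot balances the wall's push, so f = N_wall = 21.8 N.

f ≈ 21.8 N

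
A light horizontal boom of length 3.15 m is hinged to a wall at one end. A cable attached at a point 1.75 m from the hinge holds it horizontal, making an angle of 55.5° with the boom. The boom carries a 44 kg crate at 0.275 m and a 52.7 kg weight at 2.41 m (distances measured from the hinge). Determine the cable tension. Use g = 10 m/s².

Taking torques about the hinge:
Crate: 44 × 10 = 440 N down at 0.275 m → arm 0.275 m, τ = 440 × 0.275 = 121 N·m clockwise.
Weight: 52.7 × 10 = 527 N down at 2.41 m → arm 2.41 m, τ = 527 × 2.41 = 1270 N·m clockwise.
Total clockwise load moment = 1391 N·m.
The cable tension T acts at 1.75 m; only its component perpendicular to the boom, T sinθ, produces torque. sin 55.5° = 0.8241.
For rotational equilibrium, T × 1.75 × 0.8241 = 1391, so T = 1391 / 1.442 = 965 N.

T ≈ 965 N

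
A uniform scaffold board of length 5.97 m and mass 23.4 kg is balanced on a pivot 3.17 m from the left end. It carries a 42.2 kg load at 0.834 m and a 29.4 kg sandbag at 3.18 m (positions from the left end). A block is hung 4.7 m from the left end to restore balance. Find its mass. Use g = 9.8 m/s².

About the pivot (at 3.17 m from the left end):
Beam weight: 23.4 × 9.8 = 229.3 N down at 2.985 m → arm 0.185 m, τ = 229.3 × 0.185 = 42.42 N·m counterclockwise.
Load: 42.2 × 9.8 = 413.6 N down at 0.834 m → arm 2.336 m, τ = 413.6 × 2.336 = 966.2 N·m counterclockwise.
Sandbag: 29.4 × 9.8 = 288.1 N down at 3.18 m → arm 0.01 m, τ = 288.1 × 0.01 = 2.881 N·m clockwise.
Net moment of known loads = 1006 N·m counterclockwise.
An unknown mass m at 4.7 m has arm 1.53 m; its moment is m·g·1.53 clockwise.
Balancing moments: m × 9.8 × 1.53 = 1006, giving m = 1006 / (9.8 × 1.53) = 67.1 kg.

m ≈ 67.1 kg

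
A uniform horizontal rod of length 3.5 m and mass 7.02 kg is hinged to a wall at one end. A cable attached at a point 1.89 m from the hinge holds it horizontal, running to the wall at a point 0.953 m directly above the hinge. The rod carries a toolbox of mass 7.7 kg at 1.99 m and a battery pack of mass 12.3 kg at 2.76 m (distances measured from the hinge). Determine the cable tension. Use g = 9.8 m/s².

Sum moments about the hinge (the unknown hinge reaction has zero arm there).
Beam weight: 7.02 × 9.8 = 68.8 N down at 1.75 m → arm 1.75 m, τ = 68.8 × 1.75 = 120.4 N·m clockwise.
Toolbox: 7.7 × 9.8 = 75.46 N down at 1.99 m → arm 1.99 m, τ = 75.46 × 1.99 = 150.2 N·m clockwise.
Battery pack: 12.3 × 9.8 = 120.5 N down at 2.76 m → arm 2.76 m, τ = 120.5 × 2.76 = 332.6 N·m clockwise.
Total clockwise load moment = 603.2 N·m.
The cable tension T acts at 1.89 m; only its component perpendicular to the rod, T sinθ, produces torque. sinθ = h/√(h²+d²) = 0.953/√(0.953²+1.89²) = 0.4502.
Στ = 0 ⇒ T × 1.89 × 0.4502 = 603.2 ⇒ T = 603.2 / 0.8509 = 709 N.

T ≈ 709 N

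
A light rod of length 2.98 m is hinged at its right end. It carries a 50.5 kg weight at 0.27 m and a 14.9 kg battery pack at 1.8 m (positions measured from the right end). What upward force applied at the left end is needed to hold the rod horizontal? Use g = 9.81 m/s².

Choose the right end as the axis so the unknown pivot reaction has zero arm there.
Weight: 50.5 × 9.81 = 495.4 N down at 0.27 m → arm 0.27 m, τ = 495.4 × 0.27 = 133.8 N·m counterclockwise.
Battery pack: 14.9 × 9.81 = 146.2 N down at 1.8 m → arm 1.8 m, τ = 146.2 × 1.8 = 263.2 N·m counterclockwise.
Net moment of the loads = 397 N·m counterclockwise.
The upward force F acts at the left end, arm 2.98 m, giving F × 2.98 clockwise.
Setting net torque to zero: F × 2.98 = 397 → F = 397 / 2.98 = 133 N.

F ≈ 133 N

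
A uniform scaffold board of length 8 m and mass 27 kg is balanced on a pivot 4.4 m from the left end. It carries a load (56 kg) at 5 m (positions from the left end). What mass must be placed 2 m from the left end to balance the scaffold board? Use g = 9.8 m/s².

m ≈ 9.5 kg

Take moments about the pivot (at 4.4 m from the left end).
Beam weight: 27 × 9.8 = 264.6 N down at 4 m → arm 0.4 m, τ = 264.6 × 0.4 = 105.8 N·m counterclockwise.
Load: 56 × 9.8 = 548.8 N down at 5 m → arm 0.6 m, τ = 548.8 × 0.6 = 329.3 N·m clockwise.
Net moment of known loads = 223.5 N·m clockwise.
An unknown mass m at 2 m has arm 2.4 m; its moment is m·g·2.4 counterclockwise.
For rotational equilibrium, m × 9.8 × 2.4 = 223.5, so m = 223.5 / (9.8 × 2.4) = 9.5 kg.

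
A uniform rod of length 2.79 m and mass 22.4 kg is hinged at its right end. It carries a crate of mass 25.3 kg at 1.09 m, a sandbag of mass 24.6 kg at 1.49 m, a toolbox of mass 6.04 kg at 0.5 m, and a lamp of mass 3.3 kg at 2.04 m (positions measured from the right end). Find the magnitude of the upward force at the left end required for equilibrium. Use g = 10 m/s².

F ≈ 377 N

Choose the right end as the axis so the unknown pivot reaction has zero arm there.
Beam weight: 22.4 × 10 = 224 N down at 1.395 m → arm 1.395 m, τ = 224 × 1.395 = 312.5 N·m counterclockwise.
Crate: 25.3 × 10 = 253 N down at 1.09 m → arm 1.09 m, τ = 253 × 1.09 = 275.8 N·m counterclockwise.
Sandbag: 24.6 × 10 = 246 N down at 1.49 m → arm 1.49 m, τ = 246 × 1.49 = 366.5 N·m counterclockwise.
Toolbox: 6.04 × 10 = 60.4 N down at 0.5 m → arm 0.5 m, τ = 60.4 × 0.5 = 30.2 N·m counterclockwise.
Lamp: 3.3 × 10 = 33 N down at 2.04 m → arm 2.04 m, τ = 33 × 2.04 = 67.32 N·m counterclockwise.
Net moment of the loads = 1052 N·m counterclockwise.
The upward force F acts at the left end, arm 2.79 m, giving F × 2.79 clockwise.
Setting net torque to zero: F × 2.79 = 1052 → F = 1052 / 2.79 = 377 N.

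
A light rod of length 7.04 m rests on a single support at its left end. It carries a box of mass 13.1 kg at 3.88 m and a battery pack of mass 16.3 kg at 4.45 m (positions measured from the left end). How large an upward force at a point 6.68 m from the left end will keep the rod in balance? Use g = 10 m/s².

F ≈ 185 N

About the left end:
Box: 13.1 × 10 = 131 N down at 3.88 m → arm 3.88 m, τ = 131 × 3.88 = 508.3 N·m clockwise.
Battery pack: 16.3 × 10 = 163 N down at 4.45 m → arm 4.45 m, τ = 163 × 4.45 = 725.4 N·m clockwise.
Net moment of the loads = 1234 N·m clockwise.
The upward force F acts at a point 6.68 m from the left end, arm 6.68 m, giving F × 6.68 counterclockwise.
Setting net torque to zero: F × 6.68 = 1234 → F = 1234 / 6.68 = 185 N.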